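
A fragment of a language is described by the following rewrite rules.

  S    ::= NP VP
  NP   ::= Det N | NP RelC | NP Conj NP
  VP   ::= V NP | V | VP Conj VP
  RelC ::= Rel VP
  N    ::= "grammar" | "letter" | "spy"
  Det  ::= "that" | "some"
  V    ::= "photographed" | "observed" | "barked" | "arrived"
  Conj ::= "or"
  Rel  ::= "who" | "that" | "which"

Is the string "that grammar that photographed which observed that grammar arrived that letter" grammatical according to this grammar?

[S [NP [NP [NP [Det that] [N grammar]] [RelC [Rel that] [VP [V photographed]]]] [RelC [Rel which] [VP [V observed] [NP [Det that] [N grammar]]]]] [VP [V arrived] [NP [Det that] [N letter]]]]
Each bracket corresponds to one application of a listed rule, so the string is derivable from S.

Grammatical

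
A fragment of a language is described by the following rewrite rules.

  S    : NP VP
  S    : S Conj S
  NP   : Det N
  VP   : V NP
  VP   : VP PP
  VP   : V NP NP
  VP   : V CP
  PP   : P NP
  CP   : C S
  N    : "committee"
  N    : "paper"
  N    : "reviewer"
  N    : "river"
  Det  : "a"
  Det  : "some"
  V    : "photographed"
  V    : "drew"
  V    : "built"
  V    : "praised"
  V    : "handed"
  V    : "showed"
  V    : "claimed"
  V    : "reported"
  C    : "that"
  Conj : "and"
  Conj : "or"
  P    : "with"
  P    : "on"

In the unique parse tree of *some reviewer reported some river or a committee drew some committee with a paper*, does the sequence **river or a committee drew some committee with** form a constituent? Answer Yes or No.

No

[S [S [NP [Det some] [N reviewer]] [VP [V reported] [NP [Det some] [N river]]]] [Conj or] [S [NP [Det a] [N committee]] [VP [VP [V drew] [NP [Det some] [N committee]]] [PP [P with] [NP [Det a] [N paper]]]]]]
The smallest constituent containing 'river or a committee drew some committee with' is the S spanning 'some reviewer reported some river or a committee drew some committee with a paper'; no single node in the tree dominates exactly the given words.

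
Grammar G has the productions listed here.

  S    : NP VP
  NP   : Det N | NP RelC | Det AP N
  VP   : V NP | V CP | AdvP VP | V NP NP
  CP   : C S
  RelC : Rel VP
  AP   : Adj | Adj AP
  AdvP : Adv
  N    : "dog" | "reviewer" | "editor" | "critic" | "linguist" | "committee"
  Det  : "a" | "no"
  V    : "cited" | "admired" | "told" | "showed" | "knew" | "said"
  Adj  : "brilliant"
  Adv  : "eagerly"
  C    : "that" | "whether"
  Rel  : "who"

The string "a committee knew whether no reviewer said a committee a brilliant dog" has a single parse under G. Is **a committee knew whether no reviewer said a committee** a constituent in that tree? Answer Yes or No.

[S [NP [Det a] [N committee]] [VP [V knew] [CP [C whether] [S [NP [Det no] [N reviewer]] [VP [V said] [NP [Det a] [N committee]] [NP [Det a] [AP [Adj brilliant]] [N dog]]]]]]]
The smallest constituent containing 'a committee knew whether no reviewer said a committee' is the S spanning 'a committee knew whether no reviewer said a committee a brilliant dog'; no single node in the tree dominates exactly the given words.

No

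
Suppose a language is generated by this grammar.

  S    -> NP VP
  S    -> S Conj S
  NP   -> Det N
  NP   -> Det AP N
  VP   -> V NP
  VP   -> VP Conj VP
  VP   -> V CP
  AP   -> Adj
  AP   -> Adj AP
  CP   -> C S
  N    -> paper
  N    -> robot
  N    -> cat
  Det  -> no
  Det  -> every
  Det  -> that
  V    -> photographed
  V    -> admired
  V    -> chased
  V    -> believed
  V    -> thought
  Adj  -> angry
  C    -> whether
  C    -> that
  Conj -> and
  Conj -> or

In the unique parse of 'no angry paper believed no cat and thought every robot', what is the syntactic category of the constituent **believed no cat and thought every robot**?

[S [NP [Det no] [AP [Adj angry]] [N paper]] [VP [VP [V believed] [NP [Det no] [N cat]]] [Conj and] [VP [V thought] [NP [Det every] [N robot]]]]]
The span 'believed no cat and thought every robot' is the VP node built by VP → VP Conj VP.

VP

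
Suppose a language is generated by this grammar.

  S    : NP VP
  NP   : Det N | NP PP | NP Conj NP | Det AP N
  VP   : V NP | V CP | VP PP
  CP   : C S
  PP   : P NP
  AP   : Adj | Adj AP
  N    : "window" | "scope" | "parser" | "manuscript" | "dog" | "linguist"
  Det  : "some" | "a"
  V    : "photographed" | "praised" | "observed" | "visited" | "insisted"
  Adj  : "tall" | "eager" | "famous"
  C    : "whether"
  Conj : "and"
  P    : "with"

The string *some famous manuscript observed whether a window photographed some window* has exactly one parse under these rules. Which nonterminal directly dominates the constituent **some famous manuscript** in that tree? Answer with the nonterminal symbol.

S

S
  NP
    Det: some
    AP
      Adj: famous
    N: manuscript
  VP
    V: observed
    CP
      C: whether
      S
        NP
          Det: a
          N: window
        VP
          V: photographed
          NP
            Det: some
            N: window
The span 'some famous manuscript' is the NP node built by NP → Det AP N.
Its mother is the S built by S → NP VP.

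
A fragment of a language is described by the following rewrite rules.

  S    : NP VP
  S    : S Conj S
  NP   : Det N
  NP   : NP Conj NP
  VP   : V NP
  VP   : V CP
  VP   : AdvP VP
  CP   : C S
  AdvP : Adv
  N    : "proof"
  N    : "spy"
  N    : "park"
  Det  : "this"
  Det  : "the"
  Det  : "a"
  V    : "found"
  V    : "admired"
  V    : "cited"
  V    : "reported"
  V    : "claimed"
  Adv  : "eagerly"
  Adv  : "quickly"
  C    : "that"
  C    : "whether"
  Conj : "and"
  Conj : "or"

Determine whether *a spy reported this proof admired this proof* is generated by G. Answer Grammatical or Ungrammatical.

Ungrammatical

For S → NP VP, the only prefix that parses as NP is 'a spy', but the remainder 'reported this proof admired this proof' is not a VP under these rules. The alternative S rule S → S Conj S likewise has no satisfying split.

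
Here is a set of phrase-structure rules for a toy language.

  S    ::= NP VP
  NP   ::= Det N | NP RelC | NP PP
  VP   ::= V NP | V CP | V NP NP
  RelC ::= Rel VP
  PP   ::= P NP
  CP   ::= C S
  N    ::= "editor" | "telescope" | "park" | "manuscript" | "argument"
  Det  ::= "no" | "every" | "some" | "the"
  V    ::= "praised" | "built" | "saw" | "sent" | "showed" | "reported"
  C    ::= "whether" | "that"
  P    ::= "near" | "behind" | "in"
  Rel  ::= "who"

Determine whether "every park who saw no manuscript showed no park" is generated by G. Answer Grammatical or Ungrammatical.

[S [NP [NP [Det every] [N park]] [RelC [Rel who] [VP [V saw] [NP [Det no] [N manuscript]]]]] [VP [V showed] [NP [Det no] [N park]]]]
Every word is introduced by a lexical rule and the phrasal rules combine the resulting categories into a single S.

Grammatical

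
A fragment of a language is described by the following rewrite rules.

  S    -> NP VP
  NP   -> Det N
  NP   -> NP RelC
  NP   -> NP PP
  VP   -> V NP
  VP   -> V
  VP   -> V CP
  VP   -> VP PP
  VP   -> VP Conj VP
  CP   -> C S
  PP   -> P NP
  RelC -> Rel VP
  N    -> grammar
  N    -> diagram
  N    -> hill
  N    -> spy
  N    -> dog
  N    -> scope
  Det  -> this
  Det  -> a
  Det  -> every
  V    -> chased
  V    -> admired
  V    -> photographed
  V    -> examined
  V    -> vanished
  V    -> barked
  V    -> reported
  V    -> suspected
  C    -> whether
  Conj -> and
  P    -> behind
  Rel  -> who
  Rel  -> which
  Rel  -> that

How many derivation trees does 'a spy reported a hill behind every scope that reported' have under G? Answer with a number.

Two of the 3 distinct bracketings:
[S [NP [Det a] [N spy]] [VP [V reported] [NP [NP [NP [Det a] [N hill]] [PP [P behind] [NP [Det every] [N scope]]]] [RelC [Rel that] [VP [V reported]]]]]]
[S [NP [Det a] [N spy]] [VP [V reported] [NP [NP [Det a] [N hill]] [PP [P behind] [NP [NP [Det every] [N scope]] [RelC [Rel that] [VP [V reported]]]]]]]]
The trees differ in how a recursive rule is bracketed over the same span.

3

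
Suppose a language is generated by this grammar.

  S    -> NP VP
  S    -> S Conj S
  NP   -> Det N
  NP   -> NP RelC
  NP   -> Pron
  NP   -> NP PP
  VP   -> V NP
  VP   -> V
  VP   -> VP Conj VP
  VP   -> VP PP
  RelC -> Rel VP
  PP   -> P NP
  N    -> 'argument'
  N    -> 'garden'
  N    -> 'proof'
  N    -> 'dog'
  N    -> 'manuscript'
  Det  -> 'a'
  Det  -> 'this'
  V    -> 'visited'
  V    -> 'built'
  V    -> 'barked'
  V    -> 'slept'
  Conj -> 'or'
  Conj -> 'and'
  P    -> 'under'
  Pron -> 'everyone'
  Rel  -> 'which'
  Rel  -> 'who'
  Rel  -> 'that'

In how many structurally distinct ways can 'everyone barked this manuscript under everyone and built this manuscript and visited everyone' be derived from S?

Two of the 4 distinct bracketings:
[S [NP [Pron everyone]] [VP [VP [V barked] [NP [NP [Det this] [N manuscript]] [PP [P under] [NP [Pron everyone]]]]] [Conj and] [VP [VP [V built] [NP [Det this] [N manuscript]]] [Conj and] [VP [V visited] [NP [Pron everyone]]]]]]
[S [NP [Pron everyone]] [VP [VP [VP [V barked] [NP [Det this] [N manuscript]]] [PP [P under] [NP [Pron everyone]]]] [Conj and] [VP [VP [V built] [NP [Det this] [N manuscript]]] [Conj and] [VP [V visited] [NP [Pron everyone]]]]]]
The difference turns on whether NP → NP PP is used at the relevant span, versus an alternative expansion of NP.

4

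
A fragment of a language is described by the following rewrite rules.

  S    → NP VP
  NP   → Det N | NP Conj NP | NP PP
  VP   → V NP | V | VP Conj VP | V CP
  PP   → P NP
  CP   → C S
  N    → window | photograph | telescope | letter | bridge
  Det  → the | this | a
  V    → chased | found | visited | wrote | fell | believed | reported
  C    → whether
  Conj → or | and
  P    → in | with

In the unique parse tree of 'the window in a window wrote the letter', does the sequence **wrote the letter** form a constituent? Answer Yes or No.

[S [NP [NP [Det the] [N window]] [PP [P in] [NP [Det a] [N window]]]] [VP [V wrote] [NP [Det the] [N letter]]]]
The words 'wrote the letter' are exhaustively dominated by a single VP node (built by VP → V NP), so they form a constituent.

Yes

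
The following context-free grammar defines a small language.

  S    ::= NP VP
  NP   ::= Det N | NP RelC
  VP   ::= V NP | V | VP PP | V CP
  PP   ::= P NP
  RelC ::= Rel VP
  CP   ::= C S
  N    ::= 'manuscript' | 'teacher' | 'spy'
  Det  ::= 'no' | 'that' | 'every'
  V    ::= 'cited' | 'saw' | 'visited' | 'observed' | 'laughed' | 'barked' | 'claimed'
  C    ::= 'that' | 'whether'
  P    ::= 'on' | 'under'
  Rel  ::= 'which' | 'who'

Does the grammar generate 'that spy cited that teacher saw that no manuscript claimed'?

Ungrammatical

For S → NP VP, the only prefix that parses as NP is 'that spy', but the remainder 'cited that teacher saw that no manuscript claimed' is not a VP under these rules.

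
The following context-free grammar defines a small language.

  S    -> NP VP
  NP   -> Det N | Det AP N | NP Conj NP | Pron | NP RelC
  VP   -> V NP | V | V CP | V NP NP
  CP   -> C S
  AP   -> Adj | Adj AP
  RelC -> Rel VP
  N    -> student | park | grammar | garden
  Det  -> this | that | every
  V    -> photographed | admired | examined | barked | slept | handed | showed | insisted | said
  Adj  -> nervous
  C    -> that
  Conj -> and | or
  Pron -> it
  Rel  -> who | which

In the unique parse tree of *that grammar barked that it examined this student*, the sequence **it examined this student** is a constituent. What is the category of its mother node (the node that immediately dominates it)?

CP

S
  NP
    Det: that
    N: grammar
  VP
    V: barked
    CP
      C: that
      S
        NP
          Pron: it
        VP
          V: examined
          NP
            Det: this
            N: student
The span 'it examined this student' is the S node built by S → NP VP.
Its mother is the CP built by CP → C S.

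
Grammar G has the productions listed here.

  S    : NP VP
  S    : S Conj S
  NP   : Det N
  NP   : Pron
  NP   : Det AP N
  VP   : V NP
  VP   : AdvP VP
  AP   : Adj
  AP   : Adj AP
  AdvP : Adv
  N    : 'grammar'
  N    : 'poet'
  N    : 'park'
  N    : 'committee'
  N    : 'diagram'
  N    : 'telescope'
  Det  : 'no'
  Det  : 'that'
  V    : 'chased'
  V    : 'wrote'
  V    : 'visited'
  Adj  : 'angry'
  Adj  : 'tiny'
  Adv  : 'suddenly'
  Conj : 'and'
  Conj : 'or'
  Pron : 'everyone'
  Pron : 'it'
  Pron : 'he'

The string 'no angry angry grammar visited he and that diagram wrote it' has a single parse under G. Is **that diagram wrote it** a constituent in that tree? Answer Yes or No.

[S [S [NP [Det no] [AP [Adj angry] [AP [Adj angry]]] [N grammar]] [VP [V visited] [NP [Pron he]]]] [Conj and] [S [NP [Det that] [N diagram]] [VP [V wrote] [NP [Pron it]]]]]
The words 'that diagram wrote it' are exhaustively dominated by a single S node (built by S → NP VP), so they form a constituent.

Yes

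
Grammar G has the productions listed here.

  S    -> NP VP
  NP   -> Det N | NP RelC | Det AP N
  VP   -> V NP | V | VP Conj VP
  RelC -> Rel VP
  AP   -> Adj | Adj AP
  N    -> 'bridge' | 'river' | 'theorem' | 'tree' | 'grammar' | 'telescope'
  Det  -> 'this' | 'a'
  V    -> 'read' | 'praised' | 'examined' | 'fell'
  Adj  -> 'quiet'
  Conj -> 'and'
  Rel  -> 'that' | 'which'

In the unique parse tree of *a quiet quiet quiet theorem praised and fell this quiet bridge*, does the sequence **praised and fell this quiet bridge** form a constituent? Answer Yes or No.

[S [NP [Det a] [AP [Adj quiet] [AP [Adj quiet] [AP [Adj quiet]]]] [N theorem]] [VP [VP [V praised]] [Conj and] [VP [V fell] [NP [Det this] [AP [Adj quiet]] [N bridge]]]]]
The words 'praised and fell this quiet bridge' are exhaustively dominated by a single VP node (built by VP → VP Conj VP), so they form a constituent.

Yes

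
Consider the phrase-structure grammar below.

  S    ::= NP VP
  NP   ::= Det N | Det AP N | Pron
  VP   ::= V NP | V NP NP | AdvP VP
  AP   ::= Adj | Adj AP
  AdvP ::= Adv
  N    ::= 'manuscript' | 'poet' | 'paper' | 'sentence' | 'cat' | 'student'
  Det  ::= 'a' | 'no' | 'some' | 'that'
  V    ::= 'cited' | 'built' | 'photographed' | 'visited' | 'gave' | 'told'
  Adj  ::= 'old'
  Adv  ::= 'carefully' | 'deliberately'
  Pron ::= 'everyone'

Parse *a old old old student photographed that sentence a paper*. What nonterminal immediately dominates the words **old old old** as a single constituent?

AP

S
  NP
    Det: a
    AP
      Adj: old
      AP
        Adj: old
        AP
          Adj: old
    N: student
  VP
    V: photographed
    NP
      Det: that
      N: sentence
    NP
      Det: a
      N: paper
The span 'old old old' is the AP node built by AP → Adj AP.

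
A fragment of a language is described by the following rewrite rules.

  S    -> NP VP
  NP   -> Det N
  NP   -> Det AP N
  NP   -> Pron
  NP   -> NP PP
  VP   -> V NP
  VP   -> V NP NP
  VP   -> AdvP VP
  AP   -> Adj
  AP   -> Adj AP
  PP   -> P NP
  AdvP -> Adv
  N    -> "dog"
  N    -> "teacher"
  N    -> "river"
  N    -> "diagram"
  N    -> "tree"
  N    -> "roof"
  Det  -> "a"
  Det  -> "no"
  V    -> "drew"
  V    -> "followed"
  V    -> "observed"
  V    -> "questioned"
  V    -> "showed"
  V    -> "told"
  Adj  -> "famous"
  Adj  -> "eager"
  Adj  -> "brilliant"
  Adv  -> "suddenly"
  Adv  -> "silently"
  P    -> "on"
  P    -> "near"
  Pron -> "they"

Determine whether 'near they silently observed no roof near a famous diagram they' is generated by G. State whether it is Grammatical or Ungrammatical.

Ungrammatical

For S → NP VP, no prefix of the string parses as an NP.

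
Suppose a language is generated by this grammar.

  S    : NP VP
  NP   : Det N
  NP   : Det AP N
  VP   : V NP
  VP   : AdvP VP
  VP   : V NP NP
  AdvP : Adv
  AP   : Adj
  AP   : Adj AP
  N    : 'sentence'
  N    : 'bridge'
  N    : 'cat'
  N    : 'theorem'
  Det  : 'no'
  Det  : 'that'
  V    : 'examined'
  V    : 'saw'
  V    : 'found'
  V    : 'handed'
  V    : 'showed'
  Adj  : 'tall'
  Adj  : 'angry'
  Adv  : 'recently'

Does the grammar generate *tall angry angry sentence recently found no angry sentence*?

For S → NP VP, no prefix of the string parses as an NP.

Ungrammatical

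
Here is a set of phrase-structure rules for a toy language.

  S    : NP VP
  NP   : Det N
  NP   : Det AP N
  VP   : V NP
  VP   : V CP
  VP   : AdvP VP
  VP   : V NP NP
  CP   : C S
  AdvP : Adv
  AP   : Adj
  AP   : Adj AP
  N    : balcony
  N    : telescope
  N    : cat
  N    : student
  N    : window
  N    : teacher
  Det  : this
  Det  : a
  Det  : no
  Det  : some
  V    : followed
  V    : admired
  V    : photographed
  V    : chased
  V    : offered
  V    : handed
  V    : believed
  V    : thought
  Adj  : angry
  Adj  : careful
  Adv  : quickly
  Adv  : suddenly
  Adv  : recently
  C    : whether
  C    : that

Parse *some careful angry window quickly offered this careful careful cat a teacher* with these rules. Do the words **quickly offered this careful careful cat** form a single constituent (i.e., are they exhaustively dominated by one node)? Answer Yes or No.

No

[S [NP [Det some] [AP [Adj careful] [AP [Adj angry]]] [N window]] [VP [AdvP [Adv quickly]] [VP [V offered] [NP [Det this] [AP [Adj careful] [AP [Adj careful]]] [N cat]] [NP [Det a] [N teacher]]]]]
The smallest constituent containing 'quickly offered this careful careful cat' is the VP spanning 'quickly offered this careful careful cat a teacher'; no single node in the tree dominates exactly the given words.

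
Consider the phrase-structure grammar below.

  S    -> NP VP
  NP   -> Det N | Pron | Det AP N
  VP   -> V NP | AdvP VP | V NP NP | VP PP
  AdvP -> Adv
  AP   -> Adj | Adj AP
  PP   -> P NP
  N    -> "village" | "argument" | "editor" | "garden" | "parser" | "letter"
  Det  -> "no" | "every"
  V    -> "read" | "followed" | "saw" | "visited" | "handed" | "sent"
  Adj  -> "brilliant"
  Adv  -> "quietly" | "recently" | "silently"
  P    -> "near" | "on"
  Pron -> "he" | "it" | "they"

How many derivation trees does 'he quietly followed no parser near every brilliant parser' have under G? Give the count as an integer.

The two bracketings:
[S [NP [Pron he]] [VP [AdvP [Adv quietly]] [VP [VP [V followed] [NP [Det no] [N parser]]] [PP [P near] [NP [Det every] [AP [Adj brilliant]] [N parser]]]]]]
[S [NP [Pron he]] [VP [VP [AdvP [Adv quietly]] [VP [V followed] [NP [Det no] [N parser]]]] [PP [P near] [NP [Det every] [AP [Adj brilliant]] [N parser]]]]]
The trees differ in how a recursive rule is bracketed over the same span.

2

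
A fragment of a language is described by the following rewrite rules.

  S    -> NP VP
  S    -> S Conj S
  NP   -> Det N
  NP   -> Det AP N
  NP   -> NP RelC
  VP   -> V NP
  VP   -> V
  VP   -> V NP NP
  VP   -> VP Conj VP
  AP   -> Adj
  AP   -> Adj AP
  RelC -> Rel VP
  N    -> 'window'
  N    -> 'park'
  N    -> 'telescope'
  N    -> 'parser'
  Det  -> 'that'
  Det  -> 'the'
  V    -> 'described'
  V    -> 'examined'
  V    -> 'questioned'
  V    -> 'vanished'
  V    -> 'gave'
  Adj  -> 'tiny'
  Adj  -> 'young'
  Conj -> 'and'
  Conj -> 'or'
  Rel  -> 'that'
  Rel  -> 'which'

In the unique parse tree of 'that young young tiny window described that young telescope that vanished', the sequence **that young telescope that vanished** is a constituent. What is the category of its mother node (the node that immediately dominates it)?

VP

[S [NP [Det that] [AP [Adj young] [AP [Adj young] [AP [Adj tiny]]]] [N window]] [VP [V described] [NP [NP [Det that] [AP [Adj young]] [N telescope]] [RelC [Rel that] [VP [V vanished]]]]]]
The span 'that young telescope that vanished' is the NP node built by NP → NP RelC.
Its mother is the VP built by VP → V NP.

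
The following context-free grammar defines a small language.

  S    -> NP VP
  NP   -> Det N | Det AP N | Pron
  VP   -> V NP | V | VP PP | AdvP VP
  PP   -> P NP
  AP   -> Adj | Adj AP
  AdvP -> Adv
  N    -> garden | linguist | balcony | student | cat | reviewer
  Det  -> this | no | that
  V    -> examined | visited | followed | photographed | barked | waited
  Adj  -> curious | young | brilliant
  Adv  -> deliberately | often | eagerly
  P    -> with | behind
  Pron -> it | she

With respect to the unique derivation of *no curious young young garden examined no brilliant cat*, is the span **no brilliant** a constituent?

[S [NP [Det no] [AP [Adj curious] [AP [Adj young] [AP [Adj young]]]] [N garden]] [VP [V examined] [NP [Det no] [AP [Adj brilliant]] [N cat]]]]
The smallest constituent containing 'no brilliant' is the NP spanning 'no brilliant cat'; no single node in the tree dominates exactly the given words.

No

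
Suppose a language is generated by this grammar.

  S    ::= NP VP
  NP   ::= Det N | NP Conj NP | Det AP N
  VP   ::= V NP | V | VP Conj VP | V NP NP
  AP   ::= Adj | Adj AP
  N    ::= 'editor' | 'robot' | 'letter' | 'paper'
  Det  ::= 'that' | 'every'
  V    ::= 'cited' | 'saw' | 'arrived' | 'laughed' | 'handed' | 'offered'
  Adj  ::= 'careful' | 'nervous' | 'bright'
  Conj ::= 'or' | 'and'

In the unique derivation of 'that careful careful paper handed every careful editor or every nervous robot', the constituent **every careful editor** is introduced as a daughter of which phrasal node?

S
  NP
    Det: that
    AP
      Adj: careful
      AP
        Adj: careful
    N: paper
  VP
    V: handed
    NP
      NP
        Det: every
        AP
          Adj: careful
        N: editor
      Conj: or
      NP
        Det: every
        AP
          Adj: nervous
        N: robot
The span 'every careful editor' is the NP node built by NP → Det AP N.
Its mother is the NP built by NP → NP Conj NP.

NP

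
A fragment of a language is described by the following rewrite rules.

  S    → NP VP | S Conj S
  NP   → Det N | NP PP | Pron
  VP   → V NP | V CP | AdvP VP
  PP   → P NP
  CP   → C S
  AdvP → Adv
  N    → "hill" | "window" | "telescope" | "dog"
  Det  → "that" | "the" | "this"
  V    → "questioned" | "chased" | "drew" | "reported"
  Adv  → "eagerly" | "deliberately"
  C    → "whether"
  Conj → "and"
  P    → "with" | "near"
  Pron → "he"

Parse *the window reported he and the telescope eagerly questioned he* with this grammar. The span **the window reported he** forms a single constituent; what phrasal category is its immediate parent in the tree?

S
  S
    NP
      Det: the
      N: window
    VP
      V: reported
      NP
        Pron: he
  Conj: and
  S
    NP
      Det: the
      N: telescope
    VP
      AdvP
        Adv: eagerly
      VP
        V: questioned
        NP
          Pron: he
The span 'the window reported he' is the S node built by S → NP VP.
Its mother is the S built by S → S Conj S.

S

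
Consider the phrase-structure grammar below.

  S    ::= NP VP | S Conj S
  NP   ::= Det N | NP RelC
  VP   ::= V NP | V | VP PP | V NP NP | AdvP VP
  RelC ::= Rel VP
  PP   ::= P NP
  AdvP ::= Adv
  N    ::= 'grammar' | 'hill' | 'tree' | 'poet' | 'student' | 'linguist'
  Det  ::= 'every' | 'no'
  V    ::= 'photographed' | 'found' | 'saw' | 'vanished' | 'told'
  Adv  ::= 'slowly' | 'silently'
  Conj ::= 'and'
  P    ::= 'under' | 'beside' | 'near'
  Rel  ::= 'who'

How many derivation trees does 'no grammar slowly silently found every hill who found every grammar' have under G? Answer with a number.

2

The two bracketings:
[S [NP [Det no] [N grammar]] [VP [AdvP [Adv slowly]] [VP [AdvP [Adv silently]] [VP [V found] [NP [NP [Det every] [N hill]] [RelC [Rel who] [VP [V found] [NP [Det every] [N grammar]]]]]]]]]
[S [NP [Det no] [N grammar]] [VP [AdvP [Adv slowly]] [VP [AdvP [Adv silently]] [VP [V found] [NP [NP [Det every] [N hill]] [RelC [Rel who] [VP [V found]]]] [NP [Det every] [N grammar]]]]]]
The difference turns on whether VP → V is used at the relevant span, versus an alternative expansion of VP.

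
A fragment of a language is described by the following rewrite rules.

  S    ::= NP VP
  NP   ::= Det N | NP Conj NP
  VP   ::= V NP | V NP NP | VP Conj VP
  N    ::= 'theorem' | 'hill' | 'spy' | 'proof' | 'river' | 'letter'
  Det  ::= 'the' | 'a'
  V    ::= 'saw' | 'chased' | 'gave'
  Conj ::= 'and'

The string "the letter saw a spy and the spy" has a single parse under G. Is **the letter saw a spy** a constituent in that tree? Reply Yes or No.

[S [NP [Det the] [N letter]] [VP [V saw] [NP [NP [Det a] [N spy]] [Conj and] [NP [Det the] [N spy]]]]]
The smallest constituent containing 'the letter saw a spy' is the S spanning 'the letter saw a spy and the spy'; no single node in the tree dominates exactly the given words.

No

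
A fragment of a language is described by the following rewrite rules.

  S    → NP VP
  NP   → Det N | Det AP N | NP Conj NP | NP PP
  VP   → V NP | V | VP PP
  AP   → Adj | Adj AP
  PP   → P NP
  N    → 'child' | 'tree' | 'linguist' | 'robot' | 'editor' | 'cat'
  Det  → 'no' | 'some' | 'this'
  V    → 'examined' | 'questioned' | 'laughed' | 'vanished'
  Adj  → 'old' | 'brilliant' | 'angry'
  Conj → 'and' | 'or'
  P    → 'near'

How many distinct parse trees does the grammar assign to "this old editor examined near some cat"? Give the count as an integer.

1

[S [NP [Det this] [AP [Adj old]] [N editor]] [VP [VP [V examined]] [PP [P near] [NP [Det some] [N cat]]]]]
No rule offers an alternative attachment or grouping for any span, so this is the only derivation.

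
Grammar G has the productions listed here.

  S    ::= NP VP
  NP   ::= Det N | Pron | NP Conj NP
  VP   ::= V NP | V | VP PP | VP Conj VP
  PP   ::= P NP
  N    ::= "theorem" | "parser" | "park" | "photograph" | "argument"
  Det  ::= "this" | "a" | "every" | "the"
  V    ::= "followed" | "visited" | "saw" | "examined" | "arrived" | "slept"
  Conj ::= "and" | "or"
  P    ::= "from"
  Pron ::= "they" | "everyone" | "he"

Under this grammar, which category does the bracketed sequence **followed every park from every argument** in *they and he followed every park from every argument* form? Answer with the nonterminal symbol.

[S [NP [NP [Pron they]] [Conj and] [NP [Pron he]]] [VP [VP [V followed] [NP [Det every] [N park]]] [PP [P from] [NP [Det every] [N argument]]]]]
The span 'followed every park from every argument' is the VP node built by VP → VP PP.

VP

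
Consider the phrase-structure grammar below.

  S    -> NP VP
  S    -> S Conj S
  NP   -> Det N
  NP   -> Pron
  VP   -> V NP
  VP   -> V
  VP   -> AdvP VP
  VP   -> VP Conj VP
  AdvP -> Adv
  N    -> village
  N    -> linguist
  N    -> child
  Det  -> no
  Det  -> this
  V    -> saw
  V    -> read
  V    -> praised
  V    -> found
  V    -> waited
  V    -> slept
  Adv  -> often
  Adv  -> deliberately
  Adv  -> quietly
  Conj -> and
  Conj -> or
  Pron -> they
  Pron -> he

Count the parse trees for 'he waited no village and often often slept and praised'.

4

Two of the 4 distinct bracketings:
[S [NP [Pron he]] [VP [VP [V waited] [NP [Det no] [N village]]] [Conj and] [VP [AdvP [Adv often]] [VP [AdvP [Adv often]] [VP [VP [V slept]] [Conj and] [VP [V praised]]]]]]]
[S [NP [Pron he]] [VP [VP [V waited] [NP [Det no] [N village]]] [Conj and] [VP [AdvP [Adv often]] [VP [VP [AdvP [Adv often]] [VP [V slept]]] [Conj and] [VP [V praised]]]]]]
The trees differ in how a recursive rule is bracketed over the same span.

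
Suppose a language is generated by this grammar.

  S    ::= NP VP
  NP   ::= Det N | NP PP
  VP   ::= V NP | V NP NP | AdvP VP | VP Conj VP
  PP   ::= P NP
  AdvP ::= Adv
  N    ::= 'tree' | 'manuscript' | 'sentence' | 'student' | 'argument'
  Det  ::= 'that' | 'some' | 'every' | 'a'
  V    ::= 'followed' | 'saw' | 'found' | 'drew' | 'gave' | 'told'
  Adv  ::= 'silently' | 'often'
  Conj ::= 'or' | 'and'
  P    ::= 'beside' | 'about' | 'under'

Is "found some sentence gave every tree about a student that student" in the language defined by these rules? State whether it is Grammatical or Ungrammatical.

For S → NP VP, no prefix of the string parses as an NP.

Ungrammatical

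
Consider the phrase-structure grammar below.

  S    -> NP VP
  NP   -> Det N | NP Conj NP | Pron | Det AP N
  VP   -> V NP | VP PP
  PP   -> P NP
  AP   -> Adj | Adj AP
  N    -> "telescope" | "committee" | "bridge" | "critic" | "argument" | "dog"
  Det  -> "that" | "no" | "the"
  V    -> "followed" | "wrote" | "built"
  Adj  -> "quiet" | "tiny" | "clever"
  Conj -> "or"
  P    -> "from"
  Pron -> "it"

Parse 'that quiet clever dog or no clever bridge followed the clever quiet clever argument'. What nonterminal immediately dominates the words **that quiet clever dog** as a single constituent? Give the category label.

[S [NP [NP [Det that] [AP [Adj quiet] [AP [Adj clever]]] [N dog]] [Conj or] [NP [Det no] [AP [Adj clever]] [N bridge]]] [VP [V followed] [NP [Det the] [AP [Adj clever] [AP [Adj quiet] [AP [Adj clever]]]] [N argument]]]]
The span 'that quiet clever dog' is the NP node built by NP → Det AP N.

NP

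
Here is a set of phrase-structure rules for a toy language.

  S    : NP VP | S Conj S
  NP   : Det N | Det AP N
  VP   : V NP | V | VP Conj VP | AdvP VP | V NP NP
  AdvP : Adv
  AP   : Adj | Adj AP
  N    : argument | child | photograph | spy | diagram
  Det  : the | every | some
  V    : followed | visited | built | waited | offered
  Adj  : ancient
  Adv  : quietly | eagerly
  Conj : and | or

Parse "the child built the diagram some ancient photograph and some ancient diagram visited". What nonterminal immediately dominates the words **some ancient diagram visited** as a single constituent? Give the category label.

S

S
  S
    NP
      Det: the
      N: child
    VP
      V: built
      NP
        Det: the
        N: diagram
      NP
        Det: some
        AP
          Adj: ancient
        N: photograph
  Conj: and
  S
    NP
      Det: some
      AP
        Adj: ancient
      N: diagram
    VP
      V: visited
The span 'some ancient diagram visited' is the S node built by S → NP VP.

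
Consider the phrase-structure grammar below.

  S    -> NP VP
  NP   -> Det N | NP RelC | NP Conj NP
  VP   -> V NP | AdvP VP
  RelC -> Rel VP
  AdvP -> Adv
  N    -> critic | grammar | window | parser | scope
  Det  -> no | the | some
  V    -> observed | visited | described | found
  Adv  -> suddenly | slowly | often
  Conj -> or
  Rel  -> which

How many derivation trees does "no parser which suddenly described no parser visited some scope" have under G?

1

[S [NP [NP [Det no] [N parser]] [RelC [Rel which] [VP [AdvP [Adv suddenly]] [VP [V described] [NP [Det no] [N parser]]]]]] [VP [V visited] [NP [Det some] [N scope]]]]
No rule offers an alternative attachment or grouping for any span, so this is the only derivation.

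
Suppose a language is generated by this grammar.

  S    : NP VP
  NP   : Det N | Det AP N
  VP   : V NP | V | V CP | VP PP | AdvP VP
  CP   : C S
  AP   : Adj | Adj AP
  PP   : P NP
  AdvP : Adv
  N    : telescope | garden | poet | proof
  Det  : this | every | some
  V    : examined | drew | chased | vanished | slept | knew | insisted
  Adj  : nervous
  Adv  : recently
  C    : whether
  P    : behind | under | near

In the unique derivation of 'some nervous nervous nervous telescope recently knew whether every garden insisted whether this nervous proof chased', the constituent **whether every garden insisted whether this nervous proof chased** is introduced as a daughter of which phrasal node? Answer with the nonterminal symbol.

[S [NP [Det some] [AP [Adj nervous] [AP [Adj nervous] [AP [Adj nervous]]]] [N telescope]] [VP [AdvP [Adv recently]] [VP [V knew] [CP [C whether] [S [NP [Det every] [N garden]] [VP [V insisted] [CP [C whether] [S [NP [Det this] [AP [Adj nervous]] [N proof]] [VP [V chased]]]]]]]]]]
The span 'whether every garden insisted whether this nervous proof chased' is the CP node built by CP → C S.
Its mother is the VP built by VP → V CP.

VP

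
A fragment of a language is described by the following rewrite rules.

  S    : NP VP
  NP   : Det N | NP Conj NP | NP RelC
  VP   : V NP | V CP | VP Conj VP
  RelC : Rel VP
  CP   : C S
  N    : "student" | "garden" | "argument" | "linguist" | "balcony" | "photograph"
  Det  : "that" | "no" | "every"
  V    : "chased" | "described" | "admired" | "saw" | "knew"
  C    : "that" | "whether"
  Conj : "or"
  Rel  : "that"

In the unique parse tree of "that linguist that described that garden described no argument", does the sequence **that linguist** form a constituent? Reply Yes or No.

Yes

[S [NP [NP [Det that] [N linguist]] [RelC [Rel that] [VP [V described] [NP [Det that] [N garden]]]]] [VP [V described] [NP [Det no] [N argument]]]]
The words 'that linguist' are exhaustively dominated by a single NP node (built by NP → Det N), so they form a constituent.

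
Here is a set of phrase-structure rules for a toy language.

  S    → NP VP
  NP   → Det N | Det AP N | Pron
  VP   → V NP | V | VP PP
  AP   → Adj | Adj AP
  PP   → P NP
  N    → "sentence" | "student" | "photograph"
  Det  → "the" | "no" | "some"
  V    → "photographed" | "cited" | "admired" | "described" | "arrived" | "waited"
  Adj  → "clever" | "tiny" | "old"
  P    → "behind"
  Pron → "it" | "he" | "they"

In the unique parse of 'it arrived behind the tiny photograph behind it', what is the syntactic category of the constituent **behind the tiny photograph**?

S
  NP
    Pron: it
  VP
    VP
      VP
        V: arrived
      PP
        P: behind
        NP
          Det: the
          AP
            Adj: tiny
          N: photograph
    PP
      P: behind
      NP
        Pron: it
The span 'behind the tiny photograph' is the PP node built by PP → P NP.

PP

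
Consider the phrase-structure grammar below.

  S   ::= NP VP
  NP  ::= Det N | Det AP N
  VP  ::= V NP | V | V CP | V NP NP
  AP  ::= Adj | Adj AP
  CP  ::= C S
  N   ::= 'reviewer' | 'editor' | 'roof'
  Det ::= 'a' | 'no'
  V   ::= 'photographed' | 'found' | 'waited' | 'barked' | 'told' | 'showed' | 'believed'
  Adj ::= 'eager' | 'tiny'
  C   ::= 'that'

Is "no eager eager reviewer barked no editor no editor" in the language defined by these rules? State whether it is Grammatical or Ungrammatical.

Grammatical

[S [NP [Det no] [AP [Adj eager] [AP [Adj eager]]] [N reviewer]] [VP [V barked] [NP [Det no] [N editor]] [NP [Det no] [N editor]]]]
Each bracket corresponds to one application of a listed rule, so the string is derivable from S.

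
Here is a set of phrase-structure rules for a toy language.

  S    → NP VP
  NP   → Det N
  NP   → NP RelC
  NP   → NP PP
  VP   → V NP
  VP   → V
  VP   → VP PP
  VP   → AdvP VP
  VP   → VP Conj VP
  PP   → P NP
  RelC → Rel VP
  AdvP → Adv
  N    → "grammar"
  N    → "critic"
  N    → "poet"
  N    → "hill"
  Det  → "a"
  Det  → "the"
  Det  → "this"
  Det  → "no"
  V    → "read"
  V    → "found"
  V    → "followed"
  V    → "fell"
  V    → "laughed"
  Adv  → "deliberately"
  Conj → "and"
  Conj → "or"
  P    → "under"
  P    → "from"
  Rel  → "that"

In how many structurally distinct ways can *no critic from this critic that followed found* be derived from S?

2

The two bracketings:
[S [NP [NP [NP [Det no] [N critic]] [PP [P from] [NP [Det this] [N critic]]]] [RelC [Rel that] [VP [V followed]]]] [VP [V found]]]
[S [NP [NP [Det no] [N critic]] [PP [P from] [NP [NP [Det this] [N critic]] [RelC [Rel that] [VP [V followed]]]]]] [VP [V found]]]
The trees differ in how a recursive rule is bracketed over the same span.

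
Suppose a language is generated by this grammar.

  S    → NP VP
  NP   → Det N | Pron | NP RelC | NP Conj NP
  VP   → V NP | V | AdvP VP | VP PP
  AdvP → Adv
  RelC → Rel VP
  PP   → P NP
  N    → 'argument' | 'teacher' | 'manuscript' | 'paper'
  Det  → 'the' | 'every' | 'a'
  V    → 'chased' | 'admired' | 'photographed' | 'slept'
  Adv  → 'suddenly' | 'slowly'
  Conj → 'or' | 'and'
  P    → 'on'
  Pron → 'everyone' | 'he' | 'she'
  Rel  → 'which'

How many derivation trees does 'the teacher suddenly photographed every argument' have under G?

1

[S [NP [Det the] [N teacher]] [VP [AdvP [Adv suddenly]] [VP [V photographed] [NP [Det every] [N argument]]]]]
No rule offers an alternative attachment or grouping for any span, so this is the only derivation.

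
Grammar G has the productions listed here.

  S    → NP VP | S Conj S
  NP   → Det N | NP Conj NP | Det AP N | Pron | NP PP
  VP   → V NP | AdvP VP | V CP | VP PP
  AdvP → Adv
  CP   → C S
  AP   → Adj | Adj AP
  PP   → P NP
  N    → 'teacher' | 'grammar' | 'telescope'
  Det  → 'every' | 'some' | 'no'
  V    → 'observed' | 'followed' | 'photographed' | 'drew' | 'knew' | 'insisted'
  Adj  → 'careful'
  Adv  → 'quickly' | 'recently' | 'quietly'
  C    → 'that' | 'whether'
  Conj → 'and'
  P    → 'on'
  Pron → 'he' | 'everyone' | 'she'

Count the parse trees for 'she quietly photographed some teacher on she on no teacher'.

Two of the 9 distinct bracketings:
[S [NP [Pron she]] [VP [AdvP [Adv quietly]] [VP [V photographed] [NP [NP [Det some] [N teacher]] [PP [P on] [NP [NP [Pron she]] [PP [P on] [NP [Det no] [N teacher]]]]]]]]]
[S [NP [Pron she]] [VP [AdvP [Adv quietly]] [VP [V photographed] [NP [NP [NP [Det some] [N teacher]] [PP [P on] [NP [Pron she]]]] [PP [P on] [NP [Det no] [N teacher]]]]]]]
The trees differ in how a recursive rule is bracketed over the same span.

9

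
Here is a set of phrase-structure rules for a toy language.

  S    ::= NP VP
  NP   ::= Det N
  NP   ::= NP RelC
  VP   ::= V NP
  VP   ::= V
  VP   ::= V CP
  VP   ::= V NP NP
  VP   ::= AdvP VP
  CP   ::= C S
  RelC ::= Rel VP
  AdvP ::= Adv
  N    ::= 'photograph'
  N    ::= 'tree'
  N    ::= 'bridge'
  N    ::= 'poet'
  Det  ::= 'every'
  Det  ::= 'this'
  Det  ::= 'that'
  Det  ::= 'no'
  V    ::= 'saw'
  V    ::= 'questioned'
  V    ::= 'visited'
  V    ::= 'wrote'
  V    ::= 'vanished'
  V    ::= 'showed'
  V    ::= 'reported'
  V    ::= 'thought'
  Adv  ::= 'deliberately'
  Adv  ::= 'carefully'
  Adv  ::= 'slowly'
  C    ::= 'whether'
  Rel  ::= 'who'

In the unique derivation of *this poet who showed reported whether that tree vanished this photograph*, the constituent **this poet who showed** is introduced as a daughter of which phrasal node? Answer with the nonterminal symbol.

[S [NP [NP [Det this] [N poet]] [RelC [Rel who] [VP [V showed]]]] [VP [V reported] [CP [C whether] [S [NP [Det that] [N tree]] [VP [V vanished] [NP [Det this] [N photograph]]]]]]]
The span 'this poet who showed' is the NP node built by NP → NP RelC.
Its mother is the S built by S → NP VP.

S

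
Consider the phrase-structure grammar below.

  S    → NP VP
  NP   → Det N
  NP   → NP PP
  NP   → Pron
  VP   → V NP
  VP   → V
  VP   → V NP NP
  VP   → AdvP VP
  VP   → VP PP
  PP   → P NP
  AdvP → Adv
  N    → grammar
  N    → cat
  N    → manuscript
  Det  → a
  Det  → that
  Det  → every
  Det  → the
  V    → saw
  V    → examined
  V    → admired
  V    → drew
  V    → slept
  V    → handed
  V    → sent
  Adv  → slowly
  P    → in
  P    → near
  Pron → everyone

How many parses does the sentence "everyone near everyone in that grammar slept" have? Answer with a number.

The two bracketings:
[S [NP [NP [Pron everyone]] [PP [P near] [NP [NP [Pron everyone]] [PP [P in] [NP [Det that] [N grammar]]]]]] [VP [V slept]]]
[S [NP [NP [NP [Pron everyone]] [PP [P near] [NP [Pron everyone]]]] [PP [P in] [NP [Det that] [N grammar]]]] [VP [V slept]]]
The trees differ in how a recursive rule is bracketed over the same span.

2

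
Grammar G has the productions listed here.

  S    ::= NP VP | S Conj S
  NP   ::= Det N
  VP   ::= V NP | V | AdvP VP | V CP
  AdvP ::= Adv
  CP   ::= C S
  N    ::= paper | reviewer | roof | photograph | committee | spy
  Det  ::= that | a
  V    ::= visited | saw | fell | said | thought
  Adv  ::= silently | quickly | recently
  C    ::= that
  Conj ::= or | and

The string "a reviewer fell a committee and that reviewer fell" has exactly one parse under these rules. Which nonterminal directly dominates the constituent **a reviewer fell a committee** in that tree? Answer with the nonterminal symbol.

S
  S
    NP
      Det: a
      N: reviewer
    VP
      V: fell
      NP
        Det: a
        N: committee
  Conj: and
  S
    NP
      Det: that
      N: reviewer
    VP
      V: fell
The span 'a reviewer fell a committee' is the S node built by S → NP VP.
Its mother is the S built by S → S Conj S.

S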